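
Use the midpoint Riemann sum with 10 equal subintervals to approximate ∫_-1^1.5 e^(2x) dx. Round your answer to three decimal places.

Δx = (1.5 − (-1))/10 = 0.25.
Midpoints: -0.875, -0.625, -0.375, -0.125, 0.125, 0.375, 0.625, 0.875, 1.125, 1.375.
f(-0.875) ≈ 0.174, f(-0.625) ≈ 0.287, f(-0.375) ≈ 0.472, f(-0.125) ≈ 0.779, f(0.125) ≈ 1.284, f(0.375) ≈ 2.117, f(0.625) ≈ 3.490, f(0.875) ≈ 5.755, f(1.125) ≈ 9.488, f(1.375) ≈ 15.643.
Sum = Δx · [f(-0.875) + f(-0.625) + f(-0.375) + ...].
Sum ≈ 9.872.

9.872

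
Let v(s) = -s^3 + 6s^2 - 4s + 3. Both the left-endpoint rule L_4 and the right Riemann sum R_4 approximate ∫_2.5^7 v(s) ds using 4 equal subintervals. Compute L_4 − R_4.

99.984375

L_4 ≈ 34.42676.
R_4 ≈ -65.55762.
L_4 − R_4 = 99.984375.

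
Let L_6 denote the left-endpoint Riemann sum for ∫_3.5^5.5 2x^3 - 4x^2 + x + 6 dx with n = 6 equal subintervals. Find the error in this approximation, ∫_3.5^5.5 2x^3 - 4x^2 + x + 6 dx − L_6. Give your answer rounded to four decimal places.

28.6481

Exact integral: ∫_3.5^5.5 f(x) dx ≈ 238.833333.
L_6 ≈ 210.185185.
Error ≈ 238.833333 − 210.185185 ≈ 28.6481.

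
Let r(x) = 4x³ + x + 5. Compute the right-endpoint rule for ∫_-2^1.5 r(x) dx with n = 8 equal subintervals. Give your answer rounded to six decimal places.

Δx = (1.5 − (-2))/8 = 0.4375.
Right endpoints: -1.5625, -1.125, -0.6875, -0.25, 0.1875, 0.625, 1.0625, 1.5.
r(-1.5625) = -12105/1024, r(-1.125) = -1.8203125, r(-0.6875) = 3085/1024, r(-0.25) = 4.6875, r(0.1875) = 5339/1024, r(0.625) = 6.6015625, r(1.0625) = 11121/1024, r(1.5) = 20.
Sum = Δx · [r(-1.5625) + r(-1.125) + r(-0.6875) + ...].
Sum ≈ 16.071289.

16.071289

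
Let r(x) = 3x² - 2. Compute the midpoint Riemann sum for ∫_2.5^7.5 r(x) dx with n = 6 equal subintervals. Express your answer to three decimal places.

Δx = (7.5 − 2.5)/6 = 5/6.
Midpoints: 35/12, 3.75, 55/12, 65/12, 6.25, 85/12.
r(35/12) = 1129/48, r(3.75) = 40.1875, r(55/12) = 2929/48, r(65/12) = 4129/48, r(6.25) = 115.1875, r(85/12) = 7129/48.
Sum = Δx · [r(35/12) + r(3.75) + r(55/12) + ...].
Sum ≈ 395.382.

395.382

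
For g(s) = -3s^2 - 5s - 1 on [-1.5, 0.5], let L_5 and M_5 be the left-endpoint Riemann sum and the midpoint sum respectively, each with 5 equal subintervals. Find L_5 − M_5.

0.56

L_5 = 0.14.
M_5 = -0.42.
L_5 − M_5 = 0.56.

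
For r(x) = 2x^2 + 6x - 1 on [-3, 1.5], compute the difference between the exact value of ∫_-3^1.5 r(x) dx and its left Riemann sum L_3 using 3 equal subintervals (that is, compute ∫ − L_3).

6.75

Exact integral: ∫_-3^1.5 r(x) dx = -4.5.
L_3 = -11.25.
Error = -4.5 − (-11.25) = 6.75.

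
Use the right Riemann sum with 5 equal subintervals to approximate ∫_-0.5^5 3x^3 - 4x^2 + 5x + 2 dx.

Δx = (5 − (-0.5))/5 = 1.1.
Right endpoints: 0.6, 1.7, 2.8, 3.9, 5.
f(0.6) = 4.208, f(1.7) = 13.679, f(2.8) = 50.496, f(3.9) = 138.617, f(5) = 302.
Sum = Δx · [f(0.6) + f(1.7) + f(2.8) + f(3.9) + f(5)].
Sum = 559.9.

559.9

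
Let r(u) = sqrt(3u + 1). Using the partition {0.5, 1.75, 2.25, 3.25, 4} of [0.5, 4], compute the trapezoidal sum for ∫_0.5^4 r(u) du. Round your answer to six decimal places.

Subinterval widths: 1.25, 0.5, 1, 0.75.
r(0.5) ≈ 1.581139, r(1.75) ≈ 2.500000, r(2.25) ≈ 2.783882, r(3.25) ≈ 3.278719, r(4) ≈ 3.605551.
On each subinterval the trapezoid contributes (Δu_i/2)·[r(u_{i-1}) + r(u_i)].
Sum ≈ 9.484584.

9.484584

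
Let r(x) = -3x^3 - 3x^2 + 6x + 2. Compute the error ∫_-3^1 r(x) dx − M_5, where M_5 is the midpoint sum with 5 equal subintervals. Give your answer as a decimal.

1.28

Exact integral: ∫_-3^1 r(x) dx = 16.
M_5 = 14.72.
Error = 16 − 14.72 = 1.28.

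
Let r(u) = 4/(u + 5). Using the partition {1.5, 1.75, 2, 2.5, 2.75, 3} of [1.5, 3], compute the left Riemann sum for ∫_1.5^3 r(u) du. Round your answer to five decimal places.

0.85007

Subinterval widths: 0.25, 0.25, 0.5, 0.25, 0.25.
Left endpoints: 1.5, 1.75, 2, 2.5, 2.75.
r(1.5) = 8/13, r(1.75) = 16/27, r(2) = 4/7, r(2.5) = 8/15, r(2.75) = 16/31.
Sum = Σ Δu_i · r(u_i).
Sum ≈ 0.85007.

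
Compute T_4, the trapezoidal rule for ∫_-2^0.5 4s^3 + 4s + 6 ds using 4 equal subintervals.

-9.90234375

Δs = (0.5 − (-2))/4 = 0.625.
f(-2) = -34, f(-1.375) = -9.8984375, f(-0.75) = 1.3125, f(-0.125) = 5.4921875, f(0.5) = 8.5.
T_4 = (Δs/2)·[f(s_0) + 2f(s_1) + 2f(s_2) + 2f(s_3) + f(s_4)].
Sum = -9.90234375.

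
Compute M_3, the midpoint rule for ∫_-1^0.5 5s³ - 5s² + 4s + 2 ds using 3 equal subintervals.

Δs = (0.5 − (-1))/3 = 0.5.
Midpoints: -0.75, -0.25, 0.25.
f(-0.75) = -5.921875, f(-0.25) = 0.609375, f(0.25) = 2.765625.
Sum = Δs · [f(-0.75) + f(-0.25) + f(0.25)].
Sum = -1.2734375.

-1.2734375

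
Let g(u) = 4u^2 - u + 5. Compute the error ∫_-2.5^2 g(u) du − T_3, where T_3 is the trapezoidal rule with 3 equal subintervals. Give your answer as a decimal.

Exact integral: ∫_-2.5^2 g(u) du = 55.125.
T_3 = 61.875.
Error = 55.125 − 61.875 = -6.75.

-6.75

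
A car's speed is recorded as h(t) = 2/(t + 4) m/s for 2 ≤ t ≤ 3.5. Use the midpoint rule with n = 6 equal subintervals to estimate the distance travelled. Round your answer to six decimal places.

0.446235

Δt = (3.5 − 2)/6 = 0.25.
Midpoints: 2.125, 2.375, 2.625, 2.875, 3.125, 3.375.
h(2.125) = 16/49, h(2.375) = 16/51, h(2.625) = 16/53, h(2.875) = 16/55, h(3.125) = 16/57, h(3.375) = 16/59.
Sum = Δt · [h(2.125) + h(2.375) + h(2.625) + ...].
Sum ≈ 0.446235.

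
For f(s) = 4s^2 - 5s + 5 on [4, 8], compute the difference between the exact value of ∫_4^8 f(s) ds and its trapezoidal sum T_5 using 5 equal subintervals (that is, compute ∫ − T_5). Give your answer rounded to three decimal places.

-1.707

Exact integral: ∫_4^8 f(s) ds ≈ 497.33333.
T_5 = 499.04.
Error ≈ 497.33333 − 499.04 ≈ -1.707.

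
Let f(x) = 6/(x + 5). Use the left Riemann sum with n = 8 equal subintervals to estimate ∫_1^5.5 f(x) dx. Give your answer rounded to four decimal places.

Δx = (5.5 − 1)/8 = 0.5625.
Left endpoints: 1, 1.5625, 2.125, 2.6875, 3.25, 3.8125, 4.375, 4.9375.
f(1) = 1, f(1.5625) = 32/35, f(2.125) = 16/19, f(2.6875) = 32/41, f(3.25) = 8/11, f(3.8125) = 32/47, f(4.375) = 0.64, f(4.9375) = 32/53.
Sum = Δx · [f(1) + f(1.5625) + f(2.125) + ...].
Sum ≈ 3.4812.

3.4812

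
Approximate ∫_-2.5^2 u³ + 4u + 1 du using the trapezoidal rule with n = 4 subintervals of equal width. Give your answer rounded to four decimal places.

Δu = (2 − (-2.5))/4 = 1.125.
f(-2.5) = -24.625, f(-1.375) = -3635/512, f(-0.25) = -0.015625, f(0.875) = 2647/512, f(2) = 17.
T_4 = (Δu/2)·[f(u_0) + 2f(u_1) + 2f(u_2) + 2f(u_3) + f(u_4)].
Sum ≈ -6.4775.

-6.4775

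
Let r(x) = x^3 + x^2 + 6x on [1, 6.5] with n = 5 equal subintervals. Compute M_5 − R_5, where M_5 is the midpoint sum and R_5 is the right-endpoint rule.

-211.7121875

M_5 = 654.1803125.
R_5 = 865.8925.
M_5 − R_5 = -211.7121875.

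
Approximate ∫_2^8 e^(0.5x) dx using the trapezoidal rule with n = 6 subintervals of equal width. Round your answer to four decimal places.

105.9124

Δx = (8 − 2)/6 = 1.
f(2) ≈ 2.7183, f(3) ≈ 4.4817, f(4) ≈ 7.3891, f(5) ≈ 12.1825, f(6) ≈ 20.0855, f(7) ≈ 33.1155, f(8) ≈ 54.5982.
T_6 = (Δx/2)·[f(x_0) + 2f(x_1) + ... + 2f(x_{5}) + f(x_6)].
Sum ≈ 105.9124.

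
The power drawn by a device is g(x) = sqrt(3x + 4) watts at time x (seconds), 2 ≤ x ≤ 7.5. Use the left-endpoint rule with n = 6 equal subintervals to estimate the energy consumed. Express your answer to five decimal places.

Δx = (7.5 − 2)/6 = 11/12.
Left endpoints: 2, 35/12, 23/6, 4.75, 17/3, 79/12.
g(2) ≈ 3.16228, g(35/12) ≈ 3.57071, g(23/6) ≈ 3.93700, g(4.75) ≈ 4.27200, g(17/3) ≈ 4.58258, g(79/12) ≈ 4.87340.
Sum = Δx · [g(2) + g(35/12) + g(23/6) + ...].
Sum ≈ 22.36481.

22.36481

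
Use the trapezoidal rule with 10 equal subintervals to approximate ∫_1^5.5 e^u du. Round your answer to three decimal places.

Δu = (5.5 − 1)/10 = 0.45.
f(1) ≈ 2.718, f(1.45) ≈ 4.263, f(1.9) ≈ 6.686, f(2.35) ≈ 10.486, f(2.8) ≈ 16.445, f(3.25) ≈ 25.790, f(3.7) ≈ 40.447, f(4.15) ≈ 63.434, f(4.6) ≈ 99.484, f(5.05) ≈ 156.022, f(5.5) ≈ 244.692.
T_10 = (Δu/2)·[f(u_0) + 2f(u_1) + ... + 2f(u_{9}) + f(u_10)].
Sum ≈ 246.043.

246.043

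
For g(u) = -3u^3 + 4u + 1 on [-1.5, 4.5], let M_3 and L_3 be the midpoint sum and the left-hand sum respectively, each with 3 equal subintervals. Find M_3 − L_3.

-178.5

M_3 = -234.75.
L_3 = -56.25.
M_3 − L_3 = -178.5.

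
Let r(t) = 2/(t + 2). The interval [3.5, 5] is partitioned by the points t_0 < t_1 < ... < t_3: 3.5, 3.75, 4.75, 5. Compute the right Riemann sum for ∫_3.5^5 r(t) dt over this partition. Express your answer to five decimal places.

0.45468

Subinterval widths: 0.25, 1, 0.25.
Right endpoints: 3.75, 4.75, 5.
r(3.75) = 8/23, r(4.75) = 8/27, r(5) = 2/7.
Sum = Σ Δt_i · r(t_i).
Sum ≈ 0.45468.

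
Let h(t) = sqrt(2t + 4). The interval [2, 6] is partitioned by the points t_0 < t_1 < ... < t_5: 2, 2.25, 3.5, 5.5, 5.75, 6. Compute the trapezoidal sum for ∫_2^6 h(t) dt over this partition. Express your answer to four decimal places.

13.7710

Subinterval widths: 0.25, 1.25, 2, 0.25, 0.25.
h(2) ≈ 2.8284, h(2.25) ≈ 2.9155, h(3.5) ≈ 3.3166, h(5.5) ≈ 3.8730, h(5.75) ≈ 3.9370, h(6) ≈ 4.0000.
On each subinterval the trapezoid contributes (Δt_i/2)·[h(t_{i-1}) + h(t_i)].
Sum ≈ 13.7710.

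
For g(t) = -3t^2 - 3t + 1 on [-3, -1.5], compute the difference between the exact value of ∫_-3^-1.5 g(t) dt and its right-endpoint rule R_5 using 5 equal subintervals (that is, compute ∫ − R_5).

Exact integral: ∫_-3^-1.5 g(t) dt = -12.
R_5 = -9.705.
Error = -12 − (-9.705) = -2.295.

-2.295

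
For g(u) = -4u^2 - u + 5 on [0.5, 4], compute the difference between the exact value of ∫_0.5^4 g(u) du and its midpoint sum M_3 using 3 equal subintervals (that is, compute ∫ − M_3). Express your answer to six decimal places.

-1.587963

Exact integral: ∫_0.5^4 g(u) du ≈ -75.54166667.
M_3 ≈ -73.95370370.
Error ≈ -75.54166667 − (-73.95370370) ≈ -1.587963.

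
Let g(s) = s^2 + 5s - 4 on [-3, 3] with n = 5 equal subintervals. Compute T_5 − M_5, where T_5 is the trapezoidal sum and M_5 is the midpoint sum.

2.16

T_5 = -4.56.
M_5 = -6.72.
T_5 − M_5 = 2.16.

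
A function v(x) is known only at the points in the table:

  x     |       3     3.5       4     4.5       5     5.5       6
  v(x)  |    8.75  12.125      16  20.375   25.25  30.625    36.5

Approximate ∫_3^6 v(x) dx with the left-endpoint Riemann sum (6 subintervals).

Δx = 0.5.
Sum = 0.5·[8.75 + 12.125 + 16 + 20.375 + 25.25 + 30.625] = 56.5625.

56.5625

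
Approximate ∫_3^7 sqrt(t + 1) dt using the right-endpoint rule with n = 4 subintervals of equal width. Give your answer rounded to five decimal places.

Δt = (7 − 3)/4 = 1.
Right endpoints: 4, 5, 6, 7.
f(4) ≈ 2.23607, f(5) ≈ 2.44949, f(6) ≈ 2.64575, f(7) ≈ 2.82843.
Sum = Δt · [f(4) + f(5) + f(6) + f(7)].
Sum ≈ 10.15974.

10.15974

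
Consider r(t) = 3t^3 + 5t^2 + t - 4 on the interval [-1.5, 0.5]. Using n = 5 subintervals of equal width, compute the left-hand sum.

Δt = (0.5 − (-1.5))/5 = 0.4.
Left endpoints: -1.5, -1.1, -0.7, -0.3, 0.1.
r(-1.5) = -4.375, r(-1.1) = -3.043, r(-0.7) = -3.279, r(-0.3) = -3.931, r(0.1) = -3.847.
Sum = Δt · [r(-1.5) + r(-1.1) + r(-0.7) + r(-0.3) + r(0.1)].
Sum = -7.39.

-7.39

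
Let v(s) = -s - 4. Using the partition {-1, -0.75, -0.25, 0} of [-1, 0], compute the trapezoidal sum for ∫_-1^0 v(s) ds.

Subinterval widths: 0.25, 0.5, 0.25.
v(-1) = -3, v(-0.75) = -3.25, v(-0.25) = -3.75, v(0) = -4.
On each subinterval the trapezoid contributes (Δs_i/2)·[v(s_{i-1}) + v(s_i)].
Sum = -3.5.

-3.5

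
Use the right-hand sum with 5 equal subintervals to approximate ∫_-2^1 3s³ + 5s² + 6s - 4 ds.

-8.16

Δs = (1 − (-2))/5 = 0.6.
Right endpoints: -1.4, -0.8, -0.2, 0.4, 1.
f(-1.4) = -10.832, f(-0.8) = -7.136, f(-0.2) = -5.024, f(0.4) = -0.608, f(1) = 10.
Sum = Δs · [f(-1.4) + f(-0.8) + f(-0.2) + f(0.4) + f(1)].
Sum = -8.16.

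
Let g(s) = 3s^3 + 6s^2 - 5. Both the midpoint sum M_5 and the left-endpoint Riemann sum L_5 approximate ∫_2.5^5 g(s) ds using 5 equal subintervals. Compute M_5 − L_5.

103.9453125

M_5 = 643.6328125.
L_5 = 539.6875.
M_5 − L_5 = 103.9453125.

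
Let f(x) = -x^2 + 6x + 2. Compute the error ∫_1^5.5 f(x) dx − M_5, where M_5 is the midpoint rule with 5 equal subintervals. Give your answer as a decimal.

Exact integral: ∫_1^5.5 f(x) dx = 41.625.
M_5 = 41.92875.
Error = 41.625 − 41.92875 = -0.30375.

-0.30375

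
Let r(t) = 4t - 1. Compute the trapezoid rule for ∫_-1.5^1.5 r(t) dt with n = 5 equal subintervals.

-3

Δt = (1.5 − (-1.5))/5 = 0.6.
r(-1.5) = -7, r(-0.9) = -4.6, r(-0.3) = -2.2, r(0.3) = 0.2, r(0.9) = 2.6, r(1.5) = 5.
T_5 = (Δt/2)·[r(t_0) + 2r(t_1) + ... + 2r(t_{4}) + r(t_5)].
Sum = -3.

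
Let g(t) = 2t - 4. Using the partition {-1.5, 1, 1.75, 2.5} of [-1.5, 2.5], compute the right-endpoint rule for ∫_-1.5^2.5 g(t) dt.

-4.625

Subinterval widths: 2.5, 0.75, 0.75.
Right endpoints: 1, 1.75, 2.5.
g(1) = -2, g(1.75) = -0.5, g(2.5) = 1.
Sum = Σ Δt_i · g(t_i).
Sum = -4.625.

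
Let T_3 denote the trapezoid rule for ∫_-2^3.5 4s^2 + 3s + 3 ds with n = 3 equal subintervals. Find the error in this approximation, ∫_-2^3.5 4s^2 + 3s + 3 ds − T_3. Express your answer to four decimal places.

Exact integral: ∫_-2^3.5 f(s) ds ≈ 96.708333.
T_3 ≈ 109.032407.
Error ≈ 96.708333 − 109.032407 ≈ -12.3241.

-12.3241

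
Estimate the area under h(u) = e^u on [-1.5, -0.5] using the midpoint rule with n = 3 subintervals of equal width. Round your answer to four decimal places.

0.3816

Δu = (-0.5 − (-1.5))/3 = 1/3.
Midpoints: -4/3, -1, -2/3.
h(-4/3) ≈ 0.2636, h(-1) ≈ 0.3679, h(-2/3) ≈ 0.5134.
Sum = Δu · [h(-4/3) + h(-1) + h(-2/3)].
Sum ≈ 0.3816.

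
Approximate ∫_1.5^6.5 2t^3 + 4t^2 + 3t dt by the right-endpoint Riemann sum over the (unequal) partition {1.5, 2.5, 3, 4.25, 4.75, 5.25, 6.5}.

Subinterval widths: 1, 0.5, 1.25, 0.5, 0.5, 1.25.
Right endpoints: 2.5, 3, 4.25, 4.75, 5.25, 6.5.
f(2.5) = 63.75, f(3) = 99, f(4.25) = 238.53125, f(4.75) = 318.84375, f(5.25) = 415.40625, f(6.5) = 737.75.
Sum = Σ Δt_i · f(t_i).
Sum = 1700.7265625.

1700.7265625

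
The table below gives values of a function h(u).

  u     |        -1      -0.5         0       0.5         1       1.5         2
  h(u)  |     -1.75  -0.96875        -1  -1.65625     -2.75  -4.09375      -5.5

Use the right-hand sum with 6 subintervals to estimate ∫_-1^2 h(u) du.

Δu = 0.5.
Sum = 0.5·[(-0.96875) + (-1) + (-1.65625) + (-2.75) + (-4.09375) + (-5.5)] = -7.984375.

-7.984375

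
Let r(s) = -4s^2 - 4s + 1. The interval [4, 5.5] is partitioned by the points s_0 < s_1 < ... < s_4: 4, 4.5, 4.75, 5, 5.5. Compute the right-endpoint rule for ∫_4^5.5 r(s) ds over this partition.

Subinterval widths: 0.5, 0.25, 0.25, 0.5.
Right endpoints: 4.5, 4.75, 5, 5.5.
r(4.5) = -98, r(4.75) = -108.25, r(5) = -119, r(5.5) = -142.
Sum = Σ Δs_i · r(s_i).
Sum = -176.8125.

-176.8125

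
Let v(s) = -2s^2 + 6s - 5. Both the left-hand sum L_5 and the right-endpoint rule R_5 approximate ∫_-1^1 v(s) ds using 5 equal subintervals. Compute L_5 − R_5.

-4.8

L_5 = -13.84.
R_5 = -9.04.
L_5 − R_5 = -4.8.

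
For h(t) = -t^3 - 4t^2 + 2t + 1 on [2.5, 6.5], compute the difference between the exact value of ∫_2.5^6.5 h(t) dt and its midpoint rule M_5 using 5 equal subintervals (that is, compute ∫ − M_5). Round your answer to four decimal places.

Exact integral: ∫_2.5^6.5 h(t) dt ≈ -741.833333.
M_5 = -738.1.
Error ≈ -741.833333 − (-738.1) ≈ -3.7333.

-3.7333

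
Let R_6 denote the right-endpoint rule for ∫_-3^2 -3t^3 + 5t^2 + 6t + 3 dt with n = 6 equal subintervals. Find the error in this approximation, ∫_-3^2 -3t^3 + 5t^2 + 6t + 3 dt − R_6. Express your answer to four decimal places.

36.1690

Exact integral: ∫_-3^2 f(t) dt ≈ 107.083333.
R_6 ≈ 70.914352.
Error ≈ 107.083333 − 70.914352 ≈ 36.1690.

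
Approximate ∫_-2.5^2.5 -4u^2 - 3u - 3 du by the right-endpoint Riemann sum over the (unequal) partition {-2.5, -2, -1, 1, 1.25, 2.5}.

Subinterval widths: 0.5, 1, 2, 0.25, 1.25.
Right endpoints: -2, -1, 1, 1.25, 2.5.
f(-2) = -13, f(-1) = -4, f(1) = -10, f(1.25) = -13, f(2.5) = -35.5.
Sum = Σ Δu_i · f(u_i).
Sum = -78.125.

-78.125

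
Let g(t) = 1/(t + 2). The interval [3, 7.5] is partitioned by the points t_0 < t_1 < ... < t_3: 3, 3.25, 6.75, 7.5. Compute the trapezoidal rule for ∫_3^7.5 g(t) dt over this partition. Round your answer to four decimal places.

Subinterval widths: 0.25, 3.5, 0.75.
g(3) = 0.2, g(3.25) = 4/21, g(6.75) = 4/35, g(7.5) = 2/19.
On each subinterval the trapezoid contributes (Δt_i/2)·[g(t_{i-1}) + g(t_i)].
Sum ≈ 0.6645.

0.6645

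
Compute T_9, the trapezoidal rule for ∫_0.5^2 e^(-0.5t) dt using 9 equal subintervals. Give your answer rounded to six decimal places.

0.822318

Δt = (2 − 0.5)/9 = 1/6.
f(0.5) ≈ 0.778801, f(2/3) ≈ 0.716531, f(5/6) ≈ 0.659241, f(1) ≈ 0.606531, f(7/6) ≈ 0.558035, f(4/3) ≈ 0.513417, f(1.5) ≈ 0.472367, f(5/3) ≈ 0.434598, f(11/6) ≈ 0.399850, f(2) ≈ 0.367879.
T_9 = (Δt/2)·[f(t_0) + 2f(t_1) + ... + 2f(t_{8}) + f(t_9)].
Sum ≈ 0.822318.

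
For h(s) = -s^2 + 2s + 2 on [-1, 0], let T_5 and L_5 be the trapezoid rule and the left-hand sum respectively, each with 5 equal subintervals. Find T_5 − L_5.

T_5 = 0.66.
L_5 = 0.36.
T_5 − L_5 = 0.3.

0.3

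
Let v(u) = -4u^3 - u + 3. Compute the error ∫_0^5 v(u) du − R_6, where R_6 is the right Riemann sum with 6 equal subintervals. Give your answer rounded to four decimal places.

227.7778

Exact integral: ∫_0^5 v(u) du = -622.5.
R_6 ≈ -850.277778.
Error ≈ -622.5 − (-850.277778) ≈ 227.7778.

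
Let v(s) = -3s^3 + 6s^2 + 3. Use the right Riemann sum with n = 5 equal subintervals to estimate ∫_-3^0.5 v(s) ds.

Δs = (0.5 − (-3))/5 = 0.7.
Right endpoints: -2.3, -1.6, -0.9, -0.2, 0.5.
v(-2.3) = 71.241, v(-1.6) = 30.648, v(-0.9) = 10.047, v(-0.2) = 3.264, v(0.5) = 4.125.
Sum = Δs · [v(-2.3) + v(-1.6) + v(-0.9) + v(-0.2) + v(0.5)].
Sum = 83.5275.

83.5275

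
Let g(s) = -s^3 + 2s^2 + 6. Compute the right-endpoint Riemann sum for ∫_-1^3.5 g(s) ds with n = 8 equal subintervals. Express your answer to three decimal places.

Δs = (3.5 − (-1))/8 = 0.5625.
Right endpoints: -0.4375, 0.125, 0.6875, 1.25, 1.8125, 2.375, 2.9375, 3.5.
g(-0.4375) = 26487/4096, g(0.125) = 3087/512, g(0.6875) = 27117/4096, g(1.25) = 7.171875, g(1.8125) = 27099/4096, g(2.375) = 1989/512, g(2.9375) = -8559/4096, g(3.5) = -12.375.
Sum = Δs · [g(-0.4375) + g(0.125) + g(0.6875) + ...].
Sum ≈ 12.557.

12.557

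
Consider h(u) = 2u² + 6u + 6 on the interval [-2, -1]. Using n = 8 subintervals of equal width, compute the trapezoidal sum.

Δu = (-1 − (-2))/8 = 0.125.
h(-2) = 2, h(-1.875) = 1.78125, h(-1.75) = 1.625, h(-1.625) = 1.53125, h(-1.5) = 1.5, h(-1.375) = 1.53125, h(-1.25) = 1.625, h(-1.125) = 1.78125, h(-1) = 2.
T_8 = (Δu/2)·[h(u_0) + 2h(u_1) + ... + 2h(u_{7}) + h(u_8)].
Sum = 1.671875.

1.671875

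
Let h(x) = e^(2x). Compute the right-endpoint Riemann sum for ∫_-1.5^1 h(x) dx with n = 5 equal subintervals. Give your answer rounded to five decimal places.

5.80528

Δx = (1 − (-1.5))/5 = 0.5.
Right endpoints: -1, -0.5, 0, 0.5, 1.
h(-1) ≈ 0.13534, h(-0.5) ≈ 0.36788, h(0) ≈ 1.00000, h(0.5) ≈ 2.71828, h(1) ≈ 7.38906.
Sum = Δx · [h(-1) + h(-0.5) + h(0) + h(0.5) + h(1)].
Sum ≈ 5.80528.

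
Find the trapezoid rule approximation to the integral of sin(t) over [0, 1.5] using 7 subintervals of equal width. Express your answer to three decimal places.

0.926

Δt = (1.5 − 0)/7 = 3/14.
f(0) ≈ 0.000, f(3/14) ≈ 0.213, f(3/7) ≈ 0.416, f(9/14) ≈ 0.599, f(6/7) ≈ 0.756, f(15/14) ≈ 0.878, f(9/7) ≈ 0.960, f(1.5) ≈ 0.997.
T_7 = (Δt/2)·[f(t_0) + 2f(t_1) + ... + 2f(t_{6}) + f(t_7)].
Sum ≈ 0.926.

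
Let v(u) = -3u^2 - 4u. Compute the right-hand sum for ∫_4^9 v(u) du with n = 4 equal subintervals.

-933.28125

Δu = (9 − 4)/4 = 1.25.
Right endpoints: 5.25, 6.5, 7.75, 9.
v(5.25) = -103.6875, v(6.5) = -152.75, v(7.75) = -211.1875, v(9) = -279.
Sum = Δu · [v(5.25) + v(6.5) + v(7.75) + v(9)].
Sum = -933.28125.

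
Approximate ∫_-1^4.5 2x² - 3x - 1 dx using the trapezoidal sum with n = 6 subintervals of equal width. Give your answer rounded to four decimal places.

28.5822

Δx = (4.5 − (-1))/6 = 11/12.
f(-1) = 4, f(-1/12) = -53/72, f(5/6) = -19/9, f(1.75) = -0.125, f(8/3) = 47/9, f(43/12) = 1003/72, f(4.5) = 26.
T_6 = (Δx/2)·[f(x_0) + 2f(x_1) + ... + 2f(x_{5}) + f(x_6)].
Sum ≈ 28.5822.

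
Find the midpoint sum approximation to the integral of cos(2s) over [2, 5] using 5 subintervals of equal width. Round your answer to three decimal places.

0.113

Δs = (5 − 2)/5 = 0.6.
Midpoints: 2.3, 2.9, 3.5, 4.1, 4.7.
f(2.3) ≈ -0.112, f(2.9) ≈ 0.886, f(3.5) ≈ 0.754, f(4.1) ≈ -0.339, f(4.7) ≈ -1.000.
Sum = Δs · [f(2.3) + f(2.9) + f(3.5) + f(4.1) + f(4.7)].
Sum ≈ 0.113.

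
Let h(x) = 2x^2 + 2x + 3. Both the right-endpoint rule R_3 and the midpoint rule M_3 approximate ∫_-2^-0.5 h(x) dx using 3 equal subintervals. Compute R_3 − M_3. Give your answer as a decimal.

R_3 = 5.
M_3 = 5.9375.
R_3 − M_3 = -0.9375.

-0.9375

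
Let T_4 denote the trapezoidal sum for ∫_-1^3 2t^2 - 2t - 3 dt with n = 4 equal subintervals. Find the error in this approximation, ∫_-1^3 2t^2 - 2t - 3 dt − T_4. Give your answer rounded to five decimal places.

Exact integral: ∫_-1^3 f(t) dt ≈ -1.3333333.
T_4 = 0.
Error ≈ -1.3333333 − 0 ≈ -1.33333.

-1.33333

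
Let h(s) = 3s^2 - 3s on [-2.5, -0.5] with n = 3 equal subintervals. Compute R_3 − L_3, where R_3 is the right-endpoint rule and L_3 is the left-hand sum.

R_3 ≈ 16.944444.
L_3 ≈ 32.944444.
R_3 − L_3 = -16.

-16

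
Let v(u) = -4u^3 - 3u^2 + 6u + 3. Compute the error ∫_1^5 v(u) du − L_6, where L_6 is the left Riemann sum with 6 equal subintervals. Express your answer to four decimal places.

Exact integral: ∫_1^5 v(u) du = -664.
L_6 ≈ -494.222222.
Error ≈ -664 − (-494.222222) ≈ -169.7778.

-169.7778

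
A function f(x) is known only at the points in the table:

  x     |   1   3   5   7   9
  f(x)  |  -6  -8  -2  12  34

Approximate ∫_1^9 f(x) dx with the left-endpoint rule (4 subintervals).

-8

Δx = 2.
Sum = 2·[(-6) + (-8) + (-2) + 12] = -8.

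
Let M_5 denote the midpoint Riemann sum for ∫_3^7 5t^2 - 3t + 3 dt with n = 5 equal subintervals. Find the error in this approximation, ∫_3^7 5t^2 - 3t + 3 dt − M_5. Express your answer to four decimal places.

Exact integral: ∫_3^7 f(t) dt ≈ 478.666667.
M_5 = 477.6.
Error ≈ 478.666667 − 477.6 ≈ 1.0667.

1.0667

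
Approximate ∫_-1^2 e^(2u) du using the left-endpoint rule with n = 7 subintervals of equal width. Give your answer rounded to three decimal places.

17.208

Δu = (2 − (-1))/7 = 3/7.
Left endpoints: -1, -4/7, -1/7, 2/7, 5/7, 8/7, 11/7.
f(-1) ≈ 0.135, f(-4/7) ≈ 0.319, f(-1/7) ≈ 0.751, f(2/7) ≈ 1.771, f(5/7) ≈ 4.173, f(8/7) ≈ 9.833, f(11/7) ≈ 23.170.
Sum = Δu · [f(-1) + f(-4/7) + f(-1/7) + ...].
Sum ≈ 17.208.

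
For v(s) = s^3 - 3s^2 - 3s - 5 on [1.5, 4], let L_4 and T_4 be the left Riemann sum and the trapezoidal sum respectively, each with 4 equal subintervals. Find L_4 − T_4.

-3.7109375

L_4 ≈ -33.872070.
T_4 ≈ -30.161133.
L_4 − T_4 = -3.7109375.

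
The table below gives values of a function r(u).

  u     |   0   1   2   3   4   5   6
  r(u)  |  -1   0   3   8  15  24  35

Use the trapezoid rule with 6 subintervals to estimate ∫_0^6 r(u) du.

67

Δu = 1.
T_6 = (1/2)·[(-1) + 2·0 + 2·3 + 2·8 + 2·15 + 2·24 + 35] = 67.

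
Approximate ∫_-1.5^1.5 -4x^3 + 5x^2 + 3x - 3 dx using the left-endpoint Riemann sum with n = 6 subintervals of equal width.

Δx = (1.5 − (-1.5))/6 = 0.5.
Left endpoints: -1.5, -1, -0.5, 0, 0.5, 1.
f(-1.5) = 17.25, f(-1) = 3, f(-0.5) = -2.75, f(0) = -3, f(0.5) = -0.75, f(1) = 1.
Sum = Δx · [f(-1.5) + f(-1) + f(-0.5) + ...].
Sum = 7.375.

7.375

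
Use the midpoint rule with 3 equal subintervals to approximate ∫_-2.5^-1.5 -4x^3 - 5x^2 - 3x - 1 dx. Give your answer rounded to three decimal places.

18.407

Δx = (-1.5 − (-2.5))/3 = 1/3.
Midpoints: -7/3, -2, -5/3.
f(-7/3) = 799/27, f(-2) = 17, f(-5/3) = 233/27.
Sum = Δx · [f(-7/3) + f(-2) + f(-5/3)].
Sum ≈ 18.407.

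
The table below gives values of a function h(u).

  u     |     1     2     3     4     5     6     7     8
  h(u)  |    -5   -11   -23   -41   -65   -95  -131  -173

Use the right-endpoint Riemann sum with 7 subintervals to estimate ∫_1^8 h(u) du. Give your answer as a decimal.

-539

Δu = 1.
Sum = 1·[(-11) + (-23) + (-41) + (-65) + (-95) + (-131) + (-173)] = -539.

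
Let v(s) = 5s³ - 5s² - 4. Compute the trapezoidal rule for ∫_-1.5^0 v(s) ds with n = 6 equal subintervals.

-18.20703125

Δs = (0 − (-1.5))/6 = 0.25.
v(-1.5) = -32.125, v(-1.25) = -21.578125, v(-1) = -14, v(-0.75) = -8.921875, v(-0.5) = -5.875, v(-0.25) = -4.390625, v(0) = -4.
T_6 = (Δs/2)·[v(s_0) + 2v(s_1) + ... + 2v(s_{5}) + v(s_6)].
Sum = -18.20703125.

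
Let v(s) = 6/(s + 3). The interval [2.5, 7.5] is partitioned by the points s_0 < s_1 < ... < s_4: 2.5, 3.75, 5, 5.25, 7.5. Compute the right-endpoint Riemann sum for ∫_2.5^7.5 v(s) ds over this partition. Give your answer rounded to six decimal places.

Subinterval widths: 1.25, 1.25, 0.25, 2.25.
Right endpoints: 3.75, 5, 5.25, 7.5.
v(3.75) = 8/9, v(5) = 0.75, v(5.25) = 8/11, v(7.5) = 4/7.
Sum = Σ Δs_i · v(s_i).
Sum ≈ 3.516144.

3.516144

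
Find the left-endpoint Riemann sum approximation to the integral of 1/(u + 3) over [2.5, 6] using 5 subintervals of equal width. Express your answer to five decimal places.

Δu = (6 − 2.5)/5 = 0.7.
Left endpoints: 2.5, 3.2, 3.9, 4.6, 5.3.
f(2.5) = 2/11, f(3.2) = 5/31, f(3.9) = 10/69, f(4.6) = 5/38, f(5.3) = 10/83.
Sum = Δu · [f(2.5) + f(3.2) + f(3.9) + f(4.6) + f(5.3)].
Sum ≈ 0.51807.

0.51807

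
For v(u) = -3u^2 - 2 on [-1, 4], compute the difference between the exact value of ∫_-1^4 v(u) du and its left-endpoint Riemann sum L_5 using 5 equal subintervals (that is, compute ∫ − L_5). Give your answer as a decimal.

-20

Exact integral: ∫_-1^4 v(u) du = -75.
L_5 = -55.
Error = -75 − (-55) = -20.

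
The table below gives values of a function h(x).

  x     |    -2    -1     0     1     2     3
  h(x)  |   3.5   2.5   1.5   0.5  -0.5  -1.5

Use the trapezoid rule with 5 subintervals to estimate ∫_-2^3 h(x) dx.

5

Δx = 1.
T_5 = (1/2)·[3.5 + 2·2.5 + 2·1.5 + 2·0.5 + 2·(-0.5) + (-1.5)] = 5.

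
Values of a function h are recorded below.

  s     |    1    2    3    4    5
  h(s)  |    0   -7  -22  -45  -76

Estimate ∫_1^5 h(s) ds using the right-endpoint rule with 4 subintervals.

-150

Δs = 1.
Sum = 1·[(-7) + (-22) + (-45) + (-76)] = -150.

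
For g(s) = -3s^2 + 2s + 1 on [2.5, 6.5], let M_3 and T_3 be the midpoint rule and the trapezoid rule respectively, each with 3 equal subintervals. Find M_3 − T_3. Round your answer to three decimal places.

M_3 ≈ -217.22222.
T_3 ≈ -222.55556.
M_3 − T_3 ≈ 5.333.

5.333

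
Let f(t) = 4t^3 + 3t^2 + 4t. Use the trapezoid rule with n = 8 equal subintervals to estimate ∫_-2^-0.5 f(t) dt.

Δt = (-0.5 − (-2))/8 = 0.1875.
f(-2) = -28, f(-1.8125) = -21721/1024, f(-1.625) = -15.7421875, f(-1.4375) = -11707/1024, f(-1.25) = -8.125, f(-1.0625) = -5797/1024, f(-0.875) = -3.8828125, f(-0.6875) = -2695/1024, f(-0.5) = -1.75.
T_8 = (Δt/2)·[f(t_0) + 2f(t_1) + ... + 2f(t_{7}) + f(t_8)].
Sum = -15.66796875.

-15.66796875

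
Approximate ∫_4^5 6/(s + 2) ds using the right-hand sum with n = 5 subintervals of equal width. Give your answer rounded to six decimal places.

Δs = (5 − 4)/5 = 0.2.
Right endpoints: 4.2, 4.4, 4.6, 4.8, 5.
f(4.2) = 30/31, f(4.4) = 0.9375, f(4.6) = 10/11, f(4.8) = 15/17, f(5) = 6/7.
Sum = Δs · [f(4.2) + f(4.4) + f(4.6) + f(4.8) + f(5)].
Sum ≈ 0.910766.

0.910766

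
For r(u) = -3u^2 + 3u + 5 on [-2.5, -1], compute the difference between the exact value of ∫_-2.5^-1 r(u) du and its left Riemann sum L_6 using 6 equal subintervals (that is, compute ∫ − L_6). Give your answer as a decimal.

Exact integral: ∫_-2.5^-1 r(u) du = -15.
L_6 = -17.578125.
Error = -15 − (-17.578125) = 2.578125.

2.578125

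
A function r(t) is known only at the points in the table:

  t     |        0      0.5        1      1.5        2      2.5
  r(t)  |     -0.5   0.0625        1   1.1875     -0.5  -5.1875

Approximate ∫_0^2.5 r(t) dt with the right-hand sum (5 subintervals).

-1.71875

Δt = 0.5.
Sum = 0.5·[0.0625 + 1 + 1.1875 + (-0.5) + (-5.1875)] = -1.71875.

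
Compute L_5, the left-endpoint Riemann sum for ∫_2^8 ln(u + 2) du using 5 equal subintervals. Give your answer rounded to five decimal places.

10.91298

Δu = (8 − 2)/5 = 1.2.
Left endpoints: 2, 3.2, 4.4, 5.6, 6.8.
f(2) ≈ 1.38629, f(3.2) ≈ 1.64866, f(4.4) ≈ 1.85630, f(5.6) ≈ 2.02815, f(6.8) ≈ 2.17475.
Sum = Δu · [f(2) + f(3.2) + f(4.4) + f(5.6) + f(6.8)].
Sum ≈ 10.91298.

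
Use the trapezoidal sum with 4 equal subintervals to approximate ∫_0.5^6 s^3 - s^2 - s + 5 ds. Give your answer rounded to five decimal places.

Δs = (6 − 0.5)/4 = 1.375.
f(0.5) = 4.375, f(1.875) = 3175/512, f(3.25) = 25.515625, f(4.625) = 39893/512, f(6) = 179.
T_4 = (Δs/2)·[f(s_0) + 2f(s_1) + 2f(s_2) + 2f(s_3) + f(s_4)].
Sum ≈ 276.81543.

276.81543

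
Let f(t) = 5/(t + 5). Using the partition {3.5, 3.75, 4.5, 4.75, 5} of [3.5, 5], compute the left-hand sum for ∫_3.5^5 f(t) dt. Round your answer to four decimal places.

0.8354

Subinterval widths: 0.25, 0.75, 0.25, 0.25.
Left endpoints: 3.5, 3.75, 4.5, 4.75.
f(3.5) = 10/17, f(3.75) = 4/7, f(4.5) = 10/19, f(4.75) = 20/39.
Sum = Σ Δt_i · f(t_i).
Sum ≈ 0.8354.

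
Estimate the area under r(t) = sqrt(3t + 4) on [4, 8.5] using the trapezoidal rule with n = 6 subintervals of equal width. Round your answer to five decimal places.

21.37893

Δt = (8.5 − 4)/6 = 0.75.
r(4) ≈ 4.00000, r(4.75) ≈ 4.27200, r(5.5) ≈ 4.52769, r(6.25) ≈ 4.76970, r(7) ≈ 5.00000, r(7.75) ≈ 5.22015, r(8.5) ≈ 5.43139.
T_6 = (Δt/2)·[r(t_0) + 2r(t_1) + ... + 2r(t_{5}) + r(t_6)].
Sum ≈ 21.37893.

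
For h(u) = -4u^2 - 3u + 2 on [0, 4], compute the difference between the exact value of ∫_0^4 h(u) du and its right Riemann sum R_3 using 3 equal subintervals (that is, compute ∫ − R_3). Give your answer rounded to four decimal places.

55.4074

Exact integral: ∫_0^4 h(u) du ≈ -101.333333.
R_3 ≈ -156.740741.
Error ≈ -101.333333 − (-156.740741) ≈ 55.4074.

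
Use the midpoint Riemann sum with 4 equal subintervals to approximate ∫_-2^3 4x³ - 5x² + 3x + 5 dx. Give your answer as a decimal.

38.515625

Δx = (3 − (-2))/4 = 1.25.
Midpoints: -1.375, -0.125, 1.125, 2.375.
f(-1.375) = -18.9765625, f(-0.125) = 4.5390625, f(1.125) = 7.7421875, f(2.375) = 37.5078125.
Sum = Δx · [f(-1.375) + f(-0.125) + f(1.125) + f(2.375)].
Sum = 38.515625.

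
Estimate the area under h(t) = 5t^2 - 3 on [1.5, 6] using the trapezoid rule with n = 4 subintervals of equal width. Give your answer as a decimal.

345.62109375

Δt = (6 − 1.5)/4 = 1.125.
h(1.5) = 8.25, h(2.625) = 31.453125, h(3.75) = 67.3125, h(4.875) = 115.828125, h(6) = 177.
T_4 = (Δt/2)·[h(t_0) + 2h(t_1) + 2h(t_2) + 2h(t_3) + h(t_4)].
Sum = 345.62109375.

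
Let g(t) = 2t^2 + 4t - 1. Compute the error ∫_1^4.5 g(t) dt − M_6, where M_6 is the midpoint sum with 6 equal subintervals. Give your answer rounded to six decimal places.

0.198495

Exact integral: ∫_1^4.5 g(t) dt ≈ 95.08333333.
M_6 ≈ 94.88483796.
Error ≈ 95.08333333 − 94.88483796 ≈ 0.198495.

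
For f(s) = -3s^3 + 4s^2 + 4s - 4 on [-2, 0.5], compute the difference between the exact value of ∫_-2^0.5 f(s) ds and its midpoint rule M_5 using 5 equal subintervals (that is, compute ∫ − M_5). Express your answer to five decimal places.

Exact integral: ∫_-2^0.5 f(s) ds ≈ 5.2864583.
M_5 = 4.7265625.
Error ≈ 5.2864583 − 4.7265625 ≈ 0.55990.

0.55990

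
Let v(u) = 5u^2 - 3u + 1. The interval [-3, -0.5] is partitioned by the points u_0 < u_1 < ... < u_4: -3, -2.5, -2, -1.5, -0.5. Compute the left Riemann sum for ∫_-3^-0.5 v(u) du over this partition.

77.625

Subinterval widths: 0.5, 0.5, 0.5, 1.
Left endpoints: -3, -2.5, -2, -1.5.
v(-3) = 55, v(-2.5) = 39.75, v(-2) = 27, v(-1.5) = 16.75.
Sum = Σ Δu_i · v(u_i).
Sum = 77.625.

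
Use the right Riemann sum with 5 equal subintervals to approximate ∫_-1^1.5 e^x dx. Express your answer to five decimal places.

5.22761

Δx = (1.5 − (-1))/5 = 0.5.
Right endpoints: -0.5, 0, 0.5, 1, 1.5.
f(-0.5) ≈ 0.60653, f(0) ≈ 1.00000, f(0.5) ≈ 1.64872, f(1) ≈ 2.71828, f(1.5) ≈ 4.48169.
Sum = Δx · [f(-0.5) + f(0) + f(0.5) + f(1) + f(1.5)].
Sum ≈ 5.22761.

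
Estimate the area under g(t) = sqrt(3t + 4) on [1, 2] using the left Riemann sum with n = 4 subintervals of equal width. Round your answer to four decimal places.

2.8466

Δt = (2 − 1)/4 = 0.25.
Left endpoints: 1, 1.25, 1.5, 1.75.
g(1) ≈ 2.6458, g(1.25) ≈ 2.7839, g(1.5) ≈ 2.9155, g(1.75) ≈ 3.0414.
Sum = Δt · [g(1) + g(1.25) + g(1.5) + g(1.75)].
Sum ≈ 2.8466.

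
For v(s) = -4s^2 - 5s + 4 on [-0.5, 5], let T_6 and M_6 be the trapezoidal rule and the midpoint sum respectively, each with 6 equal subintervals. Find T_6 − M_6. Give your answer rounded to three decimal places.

-4.622

T_6 ≈ -209.78935.
M_6 ≈ -205.16782.
T_6 − M_6 ≈ -4.622.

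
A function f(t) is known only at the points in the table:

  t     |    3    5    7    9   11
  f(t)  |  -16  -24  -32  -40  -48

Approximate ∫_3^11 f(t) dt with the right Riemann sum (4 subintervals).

Δt = 2.
Sum = 2·[(-24) + (-32) + (-40) + (-48)] = -288.

-288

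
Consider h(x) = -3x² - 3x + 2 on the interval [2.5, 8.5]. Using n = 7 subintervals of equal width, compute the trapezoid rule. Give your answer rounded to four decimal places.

-687.7041

Δx = (8.5 − 2.5)/7 = 6/7.
h(2.5) = -24.25, h(47/14) = -8209/196, h(59/14) = -12529/196, h(71/14) = -17713/196, h(83/14) = -23761/196, h(95/14) = -30673/196, h(107/14) = -38449/196, h(8.5) = -240.25.
T_7 = (Δx/2)·[h(x_0) + 2h(x_1) + ... + 2h(x_{6}) + h(x_7)].
Sum ≈ -687.7041.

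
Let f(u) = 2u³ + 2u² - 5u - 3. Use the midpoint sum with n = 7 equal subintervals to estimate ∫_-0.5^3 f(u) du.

Δu = (3 − (-0.5))/7 = 0.5.
Midpoints: -0.25, 0.25, 0.75, 1.25, 1.75, 2.25, 2.75.
f(-0.25) = -1.65625, f(0.25) = -4.09375, f(0.75) = -4.78125, f(1.25) = -2.21875, f(1.75) = 5.09375, f(2.25) = 18.65625, f(2.75) = 39.96875.
Sum = Δu · [f(-0.25) + f(0.25) + f(0.75) + ...].
Sum = 25.484375.

25.484375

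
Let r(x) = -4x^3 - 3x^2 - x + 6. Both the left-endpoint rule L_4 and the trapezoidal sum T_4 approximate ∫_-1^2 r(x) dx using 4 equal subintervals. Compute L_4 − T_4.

L_4 = 7.96875.
T_4 = -10.03125.
L_4 − T_4 = 18.

18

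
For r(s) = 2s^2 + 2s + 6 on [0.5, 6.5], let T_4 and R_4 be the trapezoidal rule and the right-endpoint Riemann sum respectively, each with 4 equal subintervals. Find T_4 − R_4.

-72

T_4 = 265.5.
R_4 = 337.5.
T_4 − R_4 = -72.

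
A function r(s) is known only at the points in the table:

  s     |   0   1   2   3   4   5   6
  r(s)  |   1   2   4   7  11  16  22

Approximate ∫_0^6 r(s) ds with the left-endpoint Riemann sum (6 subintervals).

Δs = 1.
Sum = 1·[1 + 2 + 4 + 7 + 11 + 16] = 41.

41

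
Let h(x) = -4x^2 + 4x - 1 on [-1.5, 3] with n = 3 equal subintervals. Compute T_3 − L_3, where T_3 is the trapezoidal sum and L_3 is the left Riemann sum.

-6.75

T_3 = -38.25.
L_3 = -31.5.
T_3 − L_3 = -6.75.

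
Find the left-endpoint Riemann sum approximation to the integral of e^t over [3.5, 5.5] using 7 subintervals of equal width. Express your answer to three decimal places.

Δt = (5.5 − 3.5)/7 = 2/7.
Left endpoints: 3.5, 53/14, 57/14, 61/14, 65/14, 69/14, 73/14.
f(3.5) ≈ 33.115, f(53/14) ≈ 44.067, f(57/14) ≈ 58.641, f(61/14) ≈ 78.034, f(65/14) ≈ 103.841, f(69/14) ≈ 138.182, f(73/14) ≈ 183.880.
Sum = Δt · [f(3.5) + f(53/14) + f(57/14) + ...].
Sum ≈ 182.789.

182.789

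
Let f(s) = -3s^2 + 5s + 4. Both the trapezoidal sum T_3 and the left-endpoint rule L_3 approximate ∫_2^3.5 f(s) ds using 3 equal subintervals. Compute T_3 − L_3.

T_3 = -8.4375.
L_3 = -4.125.
T_3 − L_3 = -4.3125.

-4.3125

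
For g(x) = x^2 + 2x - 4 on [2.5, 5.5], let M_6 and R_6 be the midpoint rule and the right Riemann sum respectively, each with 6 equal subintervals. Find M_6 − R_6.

M_6 = 62.1875.
R_6 = 69.875.
M_6 − R_6 = -7.6875.

-7.6875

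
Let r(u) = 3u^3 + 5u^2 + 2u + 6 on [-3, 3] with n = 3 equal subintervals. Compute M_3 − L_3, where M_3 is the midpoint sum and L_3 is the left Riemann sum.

M_3 = 116.
L_3 = -28.
M_3 − L_3 = 144.

144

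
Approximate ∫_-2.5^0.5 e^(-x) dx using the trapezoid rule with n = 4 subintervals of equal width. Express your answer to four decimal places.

Δx = (0.5 − (-2.5))/4 = 0.75.
f(-2.5) ≈ 12.1825, f(-1.75) ≈ 5.7546, f(-1) ≈ 2.7183, f(-0.25) ≈ 1.2840, f(0.5) ≈ 0.6065.
T_4 = (Δx/2)·[f(x_0) + 2f(x_1) + 2f(x_2) + 2f(x_3) + f(x_4)].
Sum ≈ 12.1136.

12.1136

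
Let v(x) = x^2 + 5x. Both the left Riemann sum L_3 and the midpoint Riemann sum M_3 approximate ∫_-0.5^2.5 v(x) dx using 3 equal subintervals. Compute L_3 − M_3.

L_3 = 10.25.
M_3 = 20.
L_3 − M_3 = -9.75.

-9.75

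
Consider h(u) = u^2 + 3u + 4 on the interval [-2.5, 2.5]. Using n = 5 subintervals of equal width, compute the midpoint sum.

Δu = (2.5 − (-2.5))/5 = 1.
Midpoints: -2, -1, 0, 1, 2.
h(-2) = 2, h(-1) = 2, h(0) = 4, h(1) = 8, h(2) = 14.
Sum = Δu · [h(-2) + h(-1) + h(0) + h(1) + h(2)].
Sum = 30.

30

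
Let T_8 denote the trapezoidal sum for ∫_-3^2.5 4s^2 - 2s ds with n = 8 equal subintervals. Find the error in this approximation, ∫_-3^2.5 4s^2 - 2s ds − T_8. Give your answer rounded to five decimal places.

-1.73307

Exact integral: ∫_-3^2.5 f(s) ds ≈ 59.5833333.
T_8 = 61.31640625.
Error ≈ 59.5833333 − 61.31640625 ≈ -1.73307.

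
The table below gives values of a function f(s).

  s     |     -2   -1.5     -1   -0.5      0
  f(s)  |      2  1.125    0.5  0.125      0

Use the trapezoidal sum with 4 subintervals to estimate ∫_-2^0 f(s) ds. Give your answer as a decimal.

1.375

Δs = 0.5.
T_4 = (0.5/2)·[2 + 2·1.125 + 2·0.5 + 2·0.125 + 0] = 1.375.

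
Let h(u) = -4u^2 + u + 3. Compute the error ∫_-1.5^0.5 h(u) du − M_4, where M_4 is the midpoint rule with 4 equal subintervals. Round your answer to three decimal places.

Exact integral: ∫_-1.5^0.5 h(u) du ≈ 0.33333.
M_4 = 0.5.
Error ≈ 0.33333 − 0.5 ≈ -0.167.

-0.167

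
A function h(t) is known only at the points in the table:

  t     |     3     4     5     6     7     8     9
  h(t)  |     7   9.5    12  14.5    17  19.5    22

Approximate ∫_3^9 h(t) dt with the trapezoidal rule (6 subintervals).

87

Δt = 1.
T_6 = (1/2)·[7 + 2·9.5 + 2·12 + 2·14.5 + 2·17 + 2·19.5 + 22] = 87.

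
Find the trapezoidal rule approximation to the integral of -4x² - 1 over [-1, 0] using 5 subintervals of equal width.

-2.36

Δx = (0 − (-1))/5 = 0.2.
f(-1) = -5, f(-0.8) = -3.56, f(-0.6) = -2.44, f(-0.4) = -1.64, f(-0.2) = -1.16, f(0) = -1.
T_5 = (Δx/2)·[f(x_0) + 2f(x_1) + ... + 2f(x_{4}) + f(x_5)].
Sum = -2.36.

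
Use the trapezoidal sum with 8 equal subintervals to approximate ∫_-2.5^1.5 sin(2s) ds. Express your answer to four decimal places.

Δs = (1.5 − (-2.5))/8 = 0.5.
f(-2.5) ≈ 0.9589, f(-2) ≈ 0.7568, f(-1.5) ≈ -0.1411, f(-1) ≈ -0.9093, f(-0.5) ≈ -0.8415, f(0) ≈ 0.0000, f(0.5) ≈ 0.8415, f(1) ≈ 0.9093, f(1.5) ≈ 0.1411.
T_8 = (Δs/2)·[f(s_0) + 2f(s_1) + ... + 2f(s_{7}) + f(s_8)].
Sum ≈ 0.5829.

0.5829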